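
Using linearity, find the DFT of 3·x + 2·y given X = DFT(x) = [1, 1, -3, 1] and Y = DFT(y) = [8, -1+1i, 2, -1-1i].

By linearity: DFT(3x + 2y) = 3·DFT(x) + 2·DFT(y)
= 3·[1, 1, -3, 1] + 2·[8, -1+1i, 2, -1-1i]

Computing element-wise:
Z[0] = 3·(1) + 2·(8) = 19
Z[1] = 3·(1) + 2·(-1+1i) = 1+2i
Z[2] = 3·(-3) + 2·(2) = -5
Z[3] = 3·(1) + 2·(-1-1i) = 1-2i

DFT(3x + 2y) = 3·X + 2·Y = [19, 1+2i, -5, 1-2i]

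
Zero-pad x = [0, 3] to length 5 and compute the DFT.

Original 2-point DFT: [3, -3]
Zero-padded 5-point DFT provides frequency interpolation.

DFT_5([x, 0, ...]) = [3, 0.9271-2.8532i, -2.4271-1.7634i, -2.4271+1.7634i, 0.9271+2.8532i]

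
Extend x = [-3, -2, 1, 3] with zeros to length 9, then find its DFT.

Original 4-point DFT: [-1, -4+5i, -3, -4-5i]
Zero-padded 9-point DFT provides frequency interpolation.

DFT_9([x, 0, ...]) = [-1, -5.8584-2.2973i, -5.7870+4.2257i, 0.5000+2.5981i, -1.8546-1.2712i, -1.8546+1.2712i, 0.5000-2.5981i, -5.7870-4.2257i, -5.8584+2.2973i]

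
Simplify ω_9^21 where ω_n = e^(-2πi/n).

Since ω_9^9 = 1, powers reduce modulo 9.
21 mod 9 = 3
So ω_9^21 = ω_9^3 = e^(-2πi·3/9)

ω_9^21 = ω_9^3 = -0.5000-0.8660i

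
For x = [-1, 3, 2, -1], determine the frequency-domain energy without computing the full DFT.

Parseval: Σ|x[n]|² = (1/N)Σ|X[k]|², so Σ|X[k]|² = N·Σ|x[n]|² = 4·15.0000

Σ|X[k]|² = N·Σ|x[n]|² = 4·15.0000 = 60.0000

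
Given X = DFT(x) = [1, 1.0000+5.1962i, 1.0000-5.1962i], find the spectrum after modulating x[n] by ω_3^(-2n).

Modulation property: DFT(ω_3^(-2n)·x[n]) = X[(k-2) mod 3], so circularly shift X by 2 positions.

X[k-2] = [1.0000+5.1962i, 1.0000-5.1962i, 1]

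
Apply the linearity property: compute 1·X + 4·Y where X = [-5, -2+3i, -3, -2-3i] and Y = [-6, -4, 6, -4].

By linearity: DFT(1x + 4y) = 1·DFT(x) + 4·DFT(y)
= 1·[-5, -2+3i, -3, -2-3i] + 4·[-6, -4, 6, -4]

Computing element-wise:
Z[0] = 1·(-5) + 4·(-6) = -29
Z[1] = 1·(-2+3i) + 4·(-4) = -18+3i
Z[2] = 1·(-3) + 4·(6) = 21
Z[3] = 1·(-2-3i) + 4·(-4) = -18-3i

DFT(1x + 4y) = 1·X + 4·Y = [-29, -18+3i, 21, -18-3i]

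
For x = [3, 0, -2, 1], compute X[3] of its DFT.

X[3] = Σ(n=0 to 3) x[n] · ω_4^(3n) where ω_4 = e^(-2πi/4)
= (3)·ω_4^0 + (0)·ω_4^3 + (-2)·ω_4^6 + (1)·ω_4^9

X[3] = 5-1i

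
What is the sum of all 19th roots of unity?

Sum of all nth roots of unity equals 0 for n > 1 (geometric series with r ≠ 1).

0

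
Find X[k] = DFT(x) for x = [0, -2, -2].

X[k] = Σ(n=0 to 2) x[n] · ω_3^(nk)
where ω_3 = e^(-2πi/3)

Computing each X[k]:
X[0] = -4
X[1] = 2
X[2] = 2

X = [-4, 2, 2]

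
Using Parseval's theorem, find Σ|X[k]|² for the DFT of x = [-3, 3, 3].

Parseval: Σ|x[n]|² = (1/N)Σ|X[k]|², so Σ|X[k]|² = N·Σ|x[n]|² = 3·27.0000

Σ|X[k]|² = N·Σ|x[n]|² = 3·27.0000 = 81.0000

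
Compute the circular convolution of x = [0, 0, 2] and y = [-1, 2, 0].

(x ⊛ y)[n] = Σ(m=0 to 2) x[m] · y[(n-m) mod 3]

Computing each output sample:
(x ⊛ y)[0] = 4
(x ⊛ y)[1] = 0
(x ⊛ y)[2] = -2

x ⊛ y = [4, 0, -2]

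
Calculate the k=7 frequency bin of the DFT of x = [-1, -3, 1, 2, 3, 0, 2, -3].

X[7] = Σ(n=0 to 7) x[n] · ω_8^(7n) where ω_8 = e^(-2πi/8)
= (-1)·ω_8^0 + (-3)·ω_8^7 + (1)·ω_8^14 + (2)·ω_8^21 + (3)·ω_8^28 + (0)·ω_8^35 + (2)·ω_8^42 + (-3)·ω_8^49

X[7] = -9.6569+0.4142i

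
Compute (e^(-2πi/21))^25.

Since ω_21^21 = 1, powers reduce modulo 21.
25 mod 21 = 4
So ω_21^25 = ω_21^4 = e^(-2πi·4/21)

ω_21^25 = ω_21^4 = 0.3653-0.9309i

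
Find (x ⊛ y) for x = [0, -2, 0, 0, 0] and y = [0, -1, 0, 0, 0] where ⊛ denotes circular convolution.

(x ⊛ y)[n] = Σ(m=0 to 4) x[m] · y[(n-m) mod 5]

Computing each output sample:
(x ⊛ y)[0] = 0
(x ⊛ y)[1] = 0
(x ⊛ y)[2] = 2
(x ⊛ y)[3] = 0
(x ⊛ y)[4] = 0

x ⊛ y = [0, 0, 2, 0, 0]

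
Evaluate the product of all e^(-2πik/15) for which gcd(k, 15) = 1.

The primitive 15th roots of unity are ω_15^k for k coprime to 15: k ∈ {1, 2, 4, 7, 8, 11, 13, 14}
Their product equals the constant term of the cyclotomic polynomial Φ_15(x) up to sign.
For n ≥ 3, the product of all primitive nth roots of unity is 1. (For n=1 it is 1; for n=2 it is -1.)

1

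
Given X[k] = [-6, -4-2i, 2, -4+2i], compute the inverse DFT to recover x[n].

x[n] = (1/4) Σ(k=0 to 3) X[k] · e^(2πikn/4)

Computing each x[n]:
x[0] = -3
x[1] = -1
x[2] = 1
x[3] = -3

x = [-3, -1, 1, -3]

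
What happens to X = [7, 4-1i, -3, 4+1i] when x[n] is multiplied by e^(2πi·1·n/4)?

Modulation property: DFT(ω_4^(-1n)·x[n]) = X[(k-1) mod 4], so circularly shift X by 1 positions.

X[k-1] = [4+1i, 7, 4-1i, -3]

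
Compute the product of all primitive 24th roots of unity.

The primitive 24th roots of unity are ω_24^k for k coprime to 24: k ∈ {1, 5, 7, 11, 13, 17, 19, 23}
Their product equals the constant term of the cyclotomic polynomial Φ_24(x) up to sign.
For n ≥ 3, the product of all primitive nth roots of unity is 1. (For n=1 it is 1; for n=2 it is -1.)

1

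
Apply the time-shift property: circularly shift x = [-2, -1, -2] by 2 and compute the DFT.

Time shift by 2: X_shifted[k] = ω_3^(2k) · X[k]
Shifted x = [-1, -2, -2]

DFT(x[n-2]) = [-5, 1, 1]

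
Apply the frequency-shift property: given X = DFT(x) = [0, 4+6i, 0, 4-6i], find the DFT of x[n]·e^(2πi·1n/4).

Modulation property: DFT(ω_4^(-1n)·x[n]) = X[(k-1) mod 4], so circularly shift X by 1 positions.

X[k-1] = [4-6i, 0, 4+6i, 0]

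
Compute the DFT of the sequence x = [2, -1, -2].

X[k] = Σ(n=0 to 2) x[n] · ω_3^(nk)
where ω_3 = e^(-2πi/3)

Computing each X[k]:
X[0] = -1
X[1] = 3.5000-0.8660i
X[2] = 3.5000+0.8660i

X = [-1, 3.5000-0.8660i, 3.5000+0.8660i]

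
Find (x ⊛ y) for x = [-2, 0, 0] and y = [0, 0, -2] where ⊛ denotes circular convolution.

(x ⊛ y)[n] = Σ(m=0 to 2) x[m] · y[(n-m) mod 3]

Computing each output sample:
(x ⊛ y)[0] = 0
(x ⊛ y)[1] = 0
(x ⊛ y)[2] = 4

x ⊛ y = [0, 0, 4]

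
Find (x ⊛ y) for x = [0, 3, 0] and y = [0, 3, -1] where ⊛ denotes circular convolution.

(x ⊛ y)[n] = Σ(m=0 to 2) x[m] · y[(n-m) mod 3]

Computing each output sample:
(x ⊛ y)[0] = -3
(x ⊛ y)[1] = 0
(x ⊛ y)[2] = 9

x ⊛ y = [-3, 0, 9]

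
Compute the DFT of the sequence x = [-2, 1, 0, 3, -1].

X[k] = Σ(n=0 to 4) x[n] · ω_5^(nk)
where ω_5 = e^(-2πi/5)

Computing each X[k]:
X[0] = 1
X[1] = -4.4271-0.1388i
X[2] = -1.0729-4.0287i
X[3] = -1.0729+4.0287i
X[4] = -4.4271+0.1388i

X = [1, -4.4271-0.1388i, -1.0729-4.0287i, -1.0729+4.0287i, -4.4271+0.1388i]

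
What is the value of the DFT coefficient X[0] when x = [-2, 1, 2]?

X[0] = Σ(n=0 to 2) x[n] · ω_3^0 = Σ x[n]
= (-2) + (1) + (2)

X[0] = 1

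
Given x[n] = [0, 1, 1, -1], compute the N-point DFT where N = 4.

X[k] = Σ(n=0 to 3) x[n] · ω_4^(nk)
where ω_4 = e^(-2πi/4)

Computing each X[k]:
X[0] = 1
X[1] = -1-2i
X[2] = 1
X[3] = -1+2i

X = [1, -1-2i, 1, -1+2i]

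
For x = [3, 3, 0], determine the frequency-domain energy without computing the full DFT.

Parseval: Σ|x[n]|² = (1/N)Σ|X[k]|², so Σ|X[k]|² = N·Σ|x[n]|² = 3·18.0000

Σ|X[k]|² = N·Σ|x[n]|² = 3·18.0000 = 54.0000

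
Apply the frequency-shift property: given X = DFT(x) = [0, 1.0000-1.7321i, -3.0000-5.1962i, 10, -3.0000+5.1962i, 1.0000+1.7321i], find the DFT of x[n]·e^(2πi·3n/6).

Modulation property: DFT(ω_6^(-3n)·x[n]) = X[(k-3) mod 6], so circularly shift X by 3 positions.

X[k-3] = [10, -3.0000+5.1962i, 1.0000+1.7321i, 0, 1.0000-1.7321i, -3.0000-5.1962i]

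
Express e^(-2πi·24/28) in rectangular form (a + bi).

ω_28^24 = e^(-2πi·24/28)
= cos(-2π·24/28) + i·sin(-2π·24/28)
= cos(-48π/28) + i·sin(-48π/28)

ω_28^24 = cos(-48π/28) + i·sin(-48π/28) = 0.6235+0.7818i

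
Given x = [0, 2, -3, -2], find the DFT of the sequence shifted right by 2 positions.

Time shift by 2: X_shifted[k] = ω_4^(2k) · X[k]
Shifted x = [-3, -2, 0, 2]

DFT(x[n-2]) = [-3, -3+4i, -3, -3-4i]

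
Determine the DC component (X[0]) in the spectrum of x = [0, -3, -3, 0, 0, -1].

X[0] = Σ(n=0 to 5) x[n] · ω_6^0 = Σ x[n]
= (0) + (-3) + (-3) + (0) + (0) + (-1)

X[0] = -7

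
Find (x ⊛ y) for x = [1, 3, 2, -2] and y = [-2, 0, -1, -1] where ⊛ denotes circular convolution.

(x ⊛ y)[n] = Σ(m=0 to 3) x[m] · y[(n-m) mod 4]

Computing each output sample:
(x ⊛ y)[0] = -7
(x ⊛ y)[1] = -6
(x ⊛ y)[2] = -3
(x ⊛ y)[3] = 0

x ⊛ y = [-7, -6, -3, 0]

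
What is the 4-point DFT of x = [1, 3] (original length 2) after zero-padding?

Original 2-point DFT: [4, -2]
Zero-padded 4-point DFT provides frequency interpolation.

DFT_4([x, 0, ...]) = [4, 1-3i, -2, 1+3i]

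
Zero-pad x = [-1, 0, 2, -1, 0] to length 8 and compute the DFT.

Original 5-point DFT: [0, -1.8090-1.7634i, -0.6910+2.8532i, -0.6910-2.8532i, -1.8090+1.7634i]
Zero-padded 8-point DFT provides frequency interpolation.

DFT_8([x, 0, ...]) = [0, -0.2929-1.2929i, -3-1i, -1.7071+2.7071i, 2, -1.7071-2.7071i, -3+1i, -0.2929+1.2929i]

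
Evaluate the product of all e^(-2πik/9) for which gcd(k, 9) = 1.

The primitive 9th roots of unity are ω_9^k for k coprime to 9: k ∈ {1, 2, 4, 5, 7, 8}
Their product equals the constant term of the cyclotomic polynomial Φ_9(x) up to sign.
For n ≥ 3, the product of all primitive nth roots of unity is 1. (For n=1 it is 1; for n=2 it is -1.)

1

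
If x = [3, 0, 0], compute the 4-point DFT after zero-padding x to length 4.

Original 3-point DFT: [3, 3, 3]
Zero-padded 4-point DFT provides frequency interpolation.

DFT_4([x, 0, ...]) = [3, 3, 3, 3]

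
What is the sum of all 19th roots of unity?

Sum of all nth roots of unity equals 0 for n > 1 (geometric series with r ≠ 1).

0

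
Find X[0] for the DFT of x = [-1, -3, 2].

X[0] = Σ(n=0 to 2) x[n] · ω_3^0 = Σ x[n]
= (-1) + (-3) + (2)

X[0] = -2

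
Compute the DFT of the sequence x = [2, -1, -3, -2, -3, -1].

X[k] = Σ(n=0 to 5) x[n] · ω_6^(nk)
where ω_6 = e^(-2πi/6)

Computing each X[k]:
X[0] = -8
X[1] = 6
X[2] = 4
X[3] = 0
X[4] = 4
X[5] = 6

X = [-8, 6, 4, 0, 4, 6]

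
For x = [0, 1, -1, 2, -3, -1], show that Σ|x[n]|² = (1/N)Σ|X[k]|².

Time domain:
Σ|x[n]|² = |0|² + |1|² + |-1|² + |2|² + |-3|² + |-1|² = 16.0000

Frequency domain:
(1/6)Σ|X[k]|² = (1/6)(|-2|² + |-3.4641i|² + |4|² + |-6|² + |4|² + |3.4641i|²) = (1/6)·96.0000 = 16.0000

Both sides agree, confirming Parseval's theorem.

Σ|x[n]|² = (1/N)Σ|X[k]|² = 16.0000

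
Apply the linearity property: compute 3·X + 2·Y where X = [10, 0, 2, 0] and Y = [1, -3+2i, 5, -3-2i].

By linearity: DFT(3x + 2y) = 3·DFT(x) + 2·DFT(y)
= 3·[10, 0, 2, 0] + 2·[1, -3+2i, 5, -3-2i]

Computing element-wise:
Z[0] = 3·(10) + 2·(1) = 32
Z[1] = 3·(0) + 2·(-3+2i) = -6+4i
Z[2] = 3·(2) + 2·(5) = 16
Z[3] = 3·(0) + 2·(-3-2i) = -6-4i

DFT(3x + 2y) = 3·X + 2·Y = [32, -6+4i, 16, -6-4i]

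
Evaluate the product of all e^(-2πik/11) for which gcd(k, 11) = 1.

The primitive 11th roots of unity are ω_11^k for k coprime to 11: k ∈ {1, 2, 3, 4, 5, 6, 7, 8, 9, 10}
Their product equals the constant term of the cyclotomic polynomial Φ_11(x) up to sign.
For n ≥ 3, the product of all primitive nth roots of unity is 1. (For n=1 it is 1; for n=2 it is -1.)

1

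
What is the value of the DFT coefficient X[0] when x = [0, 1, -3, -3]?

X[0] = Σ(n=0 to 3) x[n] · ω_4^0 = Σ x[n]
= (0) + (1) + (-3) + (-3)

X[0] = -5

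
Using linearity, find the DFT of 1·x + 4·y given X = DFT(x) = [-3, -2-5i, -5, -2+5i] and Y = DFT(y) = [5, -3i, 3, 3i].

By linearity: DFT(1x + 4y) = 1·DFT(x) + 4·DFT(y)
= 1·[-3, -2-5i, -5, -2+5i] + 4·[5, -3i, 3, 3i]

Computing element-wise:
Z[0] = 1·(-3) + 4·(5) = 17
Z[1] = 1·(-2-5i) + 4·(-3i) = -2-17i
Z[2] = 1·(-5) + 4·(3) = 7
Z[3] = 1·(-2+5i) + 4·(3i) = -2+17i

DFT(1x + 4y) = 1·X + 4·Y = [17, -2-17i, 7, -2+17i]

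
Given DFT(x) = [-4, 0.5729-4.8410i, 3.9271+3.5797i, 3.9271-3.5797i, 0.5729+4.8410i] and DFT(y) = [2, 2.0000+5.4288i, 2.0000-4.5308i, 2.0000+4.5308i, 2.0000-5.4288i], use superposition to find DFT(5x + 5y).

By linearity: DFT(5x + 5y) = 5·DFT(x) + 5·DFT(y)
= 5·[-4, 0.5729-4.8410i, 3.9271+3.5797i, 3.9271-3.5797i, 0.5729+4.8410i] + 5·[2, 2.0000+5.4288i, 2.0000-4.5308i, 2.0000+4.5308i, 2.0000-5.4288i]

Computing element-wise:
Z[0] = 5·(-4) + 5·(2) = -10
Z[1] = 5·(0.5729-4.8410i) + 5·(2.0000+5.4288i) = 12.8645+2.9390i
Z[2] = 5·(3.9271+3.5797i) + 5·(2.0000-4.5308i) = 29.6355-4.7555i
Z[3] = 5·(3.9271-3.5797i) + 5·(2.0000+4.5308i) = 29.6355+4.7555i
Z[4] = 5·(0.5729+4.8410i) + 5·(2.0000-5.4288i) = 12.8645-2.9390i

DFT(5x + 5y) = 5·X + 5·Y = [-10, 12.8645+2.9390i, 29.6355-4.7555i, 29.6355+4.7555i, 12.8645-2.9390i]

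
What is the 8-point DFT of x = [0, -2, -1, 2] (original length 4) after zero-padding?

Original 4-point DFT: [-1, 1+4i, -1, 1-4i]
Zero-padded 8-point DFT provides frequency interpolation.

DFT_8([x, 0, ...]) = [-1, -2.8284+1.0000i, 1+4i, 2.8284-1.0000i, -1, 2.8284+1.0000i, 1-4i, -2.8284-1.0000i]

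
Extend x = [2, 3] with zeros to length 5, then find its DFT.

Original 2-point DFT: [5, -1]
Zero-padded 5-point DFT provides frequency interpolation.

DFT_5([x, 0, ...]) = [5, 2.9271-2.8532i, -0.4271-1.7634i, -0.4271+1.7634i, 2.9271+2.8532i]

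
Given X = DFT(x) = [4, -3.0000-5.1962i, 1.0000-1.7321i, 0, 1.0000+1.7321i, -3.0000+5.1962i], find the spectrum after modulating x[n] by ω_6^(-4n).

Modulation property: DFT(ω_6^(-4n)·x[n]) = X[(k-4) mod 6], so circularly shift X by 4 positions.

X[k-4] = [1.0000-1.7321i, 0, 1.0000+1.7321i, -3.0000+5.1962i, 4, -3.0000-5.1962i]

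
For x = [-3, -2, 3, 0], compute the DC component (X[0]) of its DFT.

X[0] = Σ(n=0 to 3) x[n] · ω_4^0 = Σ x[n]
= (-3) + (-2) + (3) + (0)

X[0] = -2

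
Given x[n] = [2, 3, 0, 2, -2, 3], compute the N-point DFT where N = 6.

X[k] = Σ(n=0 to 5) x[n] · ω_6^(nk)
where ω_6 = e^(-2πi/6)

Computing each X[k]:
X[0] = 8
X[1] = 4.0000-1.7321i
X[2] = 2.0000+1.7321i
X[3] = -8
X[4] = 2.0000-1.7321i
X[5] = 4.0000+1.7321i

X = [8, 4.0000-1.7321i, 2.0000+1.7321i, -8, 2.0000-1.7321i, 4.0000+1.7321i]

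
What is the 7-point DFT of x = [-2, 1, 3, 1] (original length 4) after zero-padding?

Original 4-point DFT: [3, -5, -1, -5]
Zero-padded 7-point DFT provides frequency interpolation.

DFT_7([x, 0, ...]) = [3, -2.9450-4.1405i, -4.3019+1.1086i, -1.2530+0.9367i, -1.2530-0.9367i, -4.3019-1.1086i, -2.9450+4.1405i]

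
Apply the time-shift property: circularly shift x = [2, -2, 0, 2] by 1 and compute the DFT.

Time shift by 1: X_shifted[k] = ω_4^(1k) · X[k]
Shifted x = [2, 2, -2, 0]

DFT(x[n-1]) = [2, 4-2i, -2, 4+2i]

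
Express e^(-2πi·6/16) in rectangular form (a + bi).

ω_16^6 = e^(-2πi·6/16)
= cos(-2π·6/16) + i·sin(-2π·6/16)
= cos(-12π/16) + i·sin(-12π/16)

ω_16^6 = cos(-12π/16) + i·sin(-12π/16) = -0.7071-0.7071i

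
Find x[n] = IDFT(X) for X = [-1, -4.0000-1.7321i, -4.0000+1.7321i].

x[n] = (1/3) Σ(k=0 to 2) X[k] · e^(2πikn/3)

Computing each x[n]:
x[0] = -3
x[1] = 2
x[2] = 0

x = [-3, 2, 0]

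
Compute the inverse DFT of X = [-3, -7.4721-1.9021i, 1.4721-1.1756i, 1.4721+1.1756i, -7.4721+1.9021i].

x[n] = (1/5) Σ(k=0 to 4) X[k] · e^(2πikn/5)

Computing each x[n]:
x[0] = -3
x[1] = -1
x[2] = 2
x[3] = 2
x[4] = -3

x = [-3, -1, 2, 2, -3]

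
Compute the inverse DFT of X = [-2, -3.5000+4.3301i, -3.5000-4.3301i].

x[n] = (1/3) Σ(k=0 to 2) X[k] · e^(2πikn/3)

Computing each x[n]:
x[0] = -3
x[1] = -2
x[2] = 3

x = [-3, -2, 3]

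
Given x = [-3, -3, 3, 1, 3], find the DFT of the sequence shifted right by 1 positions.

Time shift by 1: X_shifted[k] = ω_5^(1k) · X[k]
Shifted x = [3, -3, -3, 3, 1]

DFT(x[n-1]) = [1, 2.3820+7.3309i, 4.6180-3.3552i, 4.6180+3.3552i, 2.3820-7.3309i]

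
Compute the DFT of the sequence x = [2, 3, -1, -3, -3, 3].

X[k] = Σ(n=0 to 5) x[n] · ω_6^(nk)
where ω_6 = e^(-2πi/6)

Computing each X[k]:
X[0] = 1
X[1] = 10.0000-1.7321i
X[2] = -2.0000+1.7321i
X[3] = -5
X[4] = -2.0000-1.7321i
X[5] = 10.0000+1.7321i

X = [1, 10.0000-1.7321i, -2.0000+1.7321i, -5, -2.0000-1.7321i, 10.0000+1.7321i]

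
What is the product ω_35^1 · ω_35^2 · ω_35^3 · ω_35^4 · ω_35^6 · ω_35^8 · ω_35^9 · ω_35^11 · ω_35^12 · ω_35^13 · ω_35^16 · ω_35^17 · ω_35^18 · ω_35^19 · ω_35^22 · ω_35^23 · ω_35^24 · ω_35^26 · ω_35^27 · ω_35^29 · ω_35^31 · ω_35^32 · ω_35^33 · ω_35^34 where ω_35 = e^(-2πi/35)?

The primitive 35th roots of unity are ω_35^k for k coprime to 35: k ∈ {1, 2, 3, 4, 6, 8, 9, 11, 12, 13, 16, 17, 18, 19, 22, 23, 24, 26, 27, 29, 31, 32, 33, 34}
Their product equals the constant term of the cyclotomic polynomial Φ_35(x) up to sign.
For n ≥ 3, the product of all primitive nth roots of unity is 1. (For n=1 it is 1; for n=2 it is -1.)

1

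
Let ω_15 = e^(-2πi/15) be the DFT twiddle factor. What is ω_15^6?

ω_15^6 = e^(-2πi·6/15)
= cos(-2π·6/15) + i·sin(-2π·6/15)
= cos(-12π/15) + i·sin(-12π/15)

ω_15^6 = cos(-12π/15) + i·sin(-12π/15) = -0.8090-0.5878i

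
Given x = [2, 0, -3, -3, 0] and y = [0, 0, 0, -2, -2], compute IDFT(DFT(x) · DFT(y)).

(x ⊛ y)[n] = Σ(m=0 to 4) x[m] · y[(n-m) mod 5]

Computing each output sample:
(x ⊛ y)[0] = 6
(x ⊛ y)[1] = 12
(x ⊛ y)[2] = 6
(x ⊛ y)[3] = -4
(x ⊛ y)[4] = -4

x ⊛ y = [6, 12, 6, -4, -4]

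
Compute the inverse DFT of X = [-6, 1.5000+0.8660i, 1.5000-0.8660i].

x[n] = (1/3) Σ(k=0 to 2) X[k] · e^(2πikn/3)

Computing each x[n]:
x[0] = -1
x[1] = -3
x[2] = -2

x = [-1, -3, -2]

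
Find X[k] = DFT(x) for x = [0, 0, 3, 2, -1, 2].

X[k] = Σ(n=0 to 5) x[n] · ω_6^(nk)
where ω_6 = e^(-2πi/6)

Computing each X[k]:
X[0] = 6
X[1] = -2.0000-1.7321i
X[2] = 5.1962i
X[3] = -2
X[4] = -5.1962i
X[5] = -2.0000+1.7321i

X = [6, -2.0000-1.7321i, 5.1962i, -2, -5.1962i, -2.0000+1.7321i]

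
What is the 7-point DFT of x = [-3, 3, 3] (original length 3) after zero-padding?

Original 3-point DFT: [3, -6, -6]
Zero-padded 7-point DFT provides frequency interpolation.

DFT_7([x, 0, ...]) = [3, -1.7971-5.2703i, -6.3705-1.6231i, -3.8324+1.0438i, -3.8324-1.0438i, -6.3705+1.6231i, -1.7971+5.2703i]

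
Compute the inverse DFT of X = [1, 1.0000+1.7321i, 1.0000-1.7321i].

x[n] = (1/3) Σ(k=0 to 2) X[k] · e^(2πikn/3)

Computing each x[n]:
x[0] = 1
x[1] = -1
x[2] = 1

x = [1, -1, 1]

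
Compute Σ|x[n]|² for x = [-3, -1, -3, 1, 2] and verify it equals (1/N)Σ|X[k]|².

Time domain:
Σ|x[n]|² = |-3|² + |-1|² + |-3|² + |1|² + |2|² = 24.0000

Frequency domain:
(1/5)Σ|X[k]|² = (1/5)(|-4|² + |-1.0729+5.2043i|² + |-4.4271-2.0409i|² + |-4.4271+2.0409i|² + |-1.0729-5.2043i|²) = (1/5)·120.0000 = 24.0000

Both sides agree, confirming Parseval's theorem.

Σ|x[n]|² = (1/N)Σ|X[k]|² = 24.0000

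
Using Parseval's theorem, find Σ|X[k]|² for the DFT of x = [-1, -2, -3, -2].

Parseval: Σ|x[n]|² = (1/N)Σ|X[k]|², so Σ|X[k]|² = N·Σ|x[n]|² = 4·18.0000

Σ|X[k]|² = N·Σ|x[n]|² = 4·18.0000 = 72.0000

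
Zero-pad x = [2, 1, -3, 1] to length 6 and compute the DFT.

Original 4-point DFT: [1, 5, -3, 5]
Zero-padded 6-point DFT provides frequency interpolation.

DFT_6([x, 0, ...]) = [1, 3.0000+1.7321i, 4.0000-3.4641i, -3, 4.0000+3.4641i, 3.0000-1.7321i]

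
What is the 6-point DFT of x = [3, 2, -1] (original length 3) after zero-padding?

Original 3-point DFT: [4, 2.5000-2.5981i, 2.5000+2.5981i]
Zero-padded 6-point DFT provides frequency interpolation.

DFT_6([x, 0, ...]) = [4, 4.5000-0.8660i, 2.5000-2.5981i, 0, 2.5000+2.5981i, 4.5000+0.8660i]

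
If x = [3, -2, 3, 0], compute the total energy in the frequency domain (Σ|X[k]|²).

Parseval: Σ|x[n]|² = (1/N)Σ|X[k]|², so Σ|X[k]|² = N·Σ|x[n]|² = 4·22.0000

Σ|X[k]|² = N·Σ|x[n]|² = 4·22.0000 = 88.0000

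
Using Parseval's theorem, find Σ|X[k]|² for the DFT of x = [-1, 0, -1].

Parseval: Σ|x[n]|² = (1/N)Σ|X[k]|², so Σ|X[k]|² = N·Σ|x[n]|² = 3·2.0000

Σ|X[k]|² = N·Σ|x[n]|² = 3·2.0000 = 6.0000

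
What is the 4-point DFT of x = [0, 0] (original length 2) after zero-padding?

Original 2-point DFT: [0, 0]
Zero-padded 4-point DFT provides frequency interpolation.

DFT_4([x, 0, ...]) = [0, 0, 0, 0]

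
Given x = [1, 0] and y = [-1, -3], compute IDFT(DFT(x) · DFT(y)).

(x ⊛ y)[n] = Σ(m=0 to 1) x[m] · y[(n-m) mod 2]

Computing each output sample:
(x ⊛ y)[0] = -1
(x ⊛ y)[1] = -3

x ⊛ y = [-1, -3]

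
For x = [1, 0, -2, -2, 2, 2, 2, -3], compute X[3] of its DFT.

X[3] = Σ(n=0 to 7) x[n] · ω_8^(3n) where ω_8 = e^(-2πi/8)
= (1)·ω_8^0 + (0)·ω_8^3 + (-2)·ω_8^6 + (-2)·ω_8^9 + (2)·ω_8^12 + (2)·ω_8^15 + (2)·ω_8^18 + (-3)·ω_8^21

X[3] = 1.1213-3.2929i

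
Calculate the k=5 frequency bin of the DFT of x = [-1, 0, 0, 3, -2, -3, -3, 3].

X[5] = Σ(n=0 to 7) x[n] · ω_8^(5n) where ω_8 = e^(-2πi/8)
= (-1)·ω_8^0 + (0)·ω_8^5 + (0)·ω_8^10 + (3)·ω_8^15 + (-2)·ω_8^20 + (-3)·ω_8^25 + (-3)·ω_8^30 + (3)·ω_8^35

X[5] = -1.1213-0.8787i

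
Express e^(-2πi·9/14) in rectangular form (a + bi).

ω_14^9 = e^(-2πi·9/14)
= cos(-2π·9/14) + i·sin(-2π·9/14)
= cos(-18π/14) + i·sin(-18π/14)

ω_14^9 = cos(-18π/14) + i·sin(-18π/14) = -0.6235+0.7818i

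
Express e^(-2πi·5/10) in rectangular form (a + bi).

ω_10^5 = e^(-2πi·5/10)
= cos(-2π·5/10) + i·sin(-2π·5/10)
= cos(-10π/10) + i·sin(-10π/10)

ω_10^5 = cos(-10π/10) + i·sin(-10π/10) = -1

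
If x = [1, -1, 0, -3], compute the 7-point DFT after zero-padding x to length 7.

Original 4-point DFT: [-3, 1-2i, 5, 1+2i]
Zero-padded 7-point DFT provides frequency interpolation.

DFT_7([x, 0, ...]) = [-3, 3.0794+2.0835i, -0.6479-1.3706i, 2.5685+3.3587i, 2.5685-3.3587i, -0.6479+1.3706i, 3.0794-2.0835i]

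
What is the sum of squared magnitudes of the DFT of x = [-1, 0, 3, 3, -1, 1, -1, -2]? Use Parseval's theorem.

Parseval: Σ|x[n]|² = (1/N)Σ|X[k]|², so Σ|X[k]|² = N·Σ|x[n]|² = 8·26.0000

Σ|X[k]|² = N·Σ|x[n]|² = 8·26.0000 = 208.0000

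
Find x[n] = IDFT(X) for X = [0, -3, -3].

x[n] = (1/3) Σ(k=0 to 2) X[k] · e^(2πikn/3)

Computing each x[n]:
x[0] = -2
x[1] = 1
x[2] = 1

x = [-2, 1, 1]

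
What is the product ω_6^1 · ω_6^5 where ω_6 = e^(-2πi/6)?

The primitive 6th roots of unity are ω_6^k for k coprime to 6: k ∈ {1, 5}
Their product equals the constant term of the cyclotomic polynomial Φ_6(x) up to sign.
For n ≥ 3, the product of all primitive nth roots of unity is 1. (For n=1 it is 1; for n=2 it is -1.)

1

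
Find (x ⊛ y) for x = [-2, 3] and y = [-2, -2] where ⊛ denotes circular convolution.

(x ⊛ y)[n] = Σ(m=0 to 1) x[m] · y[(n-m) mod 2]

Computing each output sample:
(x ⊛ y)[0] = -2
(x ⊛ y)[1] = -2

x ⊛ y = [-2, -2]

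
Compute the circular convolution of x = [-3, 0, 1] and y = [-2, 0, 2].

(x ⊛ y)[n] = Σ(m=0 to 2) x[m] · y[(n-m) mod 3]

Computing each output sample:
(x ⊛ y)[0] = 6
(x ⊛ y)[1] = 2
(x ⊛ y)[2] = -8

x ⊛ y = [6, 2, -8]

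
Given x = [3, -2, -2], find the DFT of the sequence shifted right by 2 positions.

Time shift by 2: X_shifted[k] = ω_3^(2k) · X[k]
Shifted x = [-2, -2, 3]

DFT(x[n-2]) = [-1, -2.5000+4.3301i, -2.5000-4.3301i]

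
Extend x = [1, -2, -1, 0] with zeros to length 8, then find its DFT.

Original 4-point DFT: [-2, 2+2i, 2, 2-2i]
Zero-padded 8-point DFT provides frequency interpolation.

DFT_8([x, 0, ...]) = [-2, -0.4142+2.4142i, 2+2i, 2.4142+0.4142i, 2, 2.4142-0.4142i, 2-2i, -0.4142-2.4142i]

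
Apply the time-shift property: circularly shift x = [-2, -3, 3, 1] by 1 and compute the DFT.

Time shift by 1: X_shifted[k] = ω_4^(1k) · X[k]
Shifted x = [1, -2, -3, 3]

DFT(x[n-1]) = [-1, 4+5i, -3, 4-5i]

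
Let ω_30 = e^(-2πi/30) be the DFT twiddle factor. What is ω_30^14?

ω_30^14 = e^(-2πi·14/30)
= cos(-2π·14/30) + i·sin(-2π·14/30)
= cos(-28π/30) + i·sin(-28π/30)

ω_30^14 = cos(-28π/30) + i·sin(-28π/30) = -0.9781-0.2079i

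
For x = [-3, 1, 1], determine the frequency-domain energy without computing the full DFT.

Parseval: Σ|x[n]|² = (1/N)Σ|X[k]|², so Σ|X[k]|² = N·Σ|x[n]|² = 3·11.0000

Σ|X[k]|² = N·Σ|x[n]|² = 3·11.0000 = 33.0000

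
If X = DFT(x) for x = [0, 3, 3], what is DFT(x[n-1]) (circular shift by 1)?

Time shift by 1: X_shifted[k] = ω_3^(1k) · X[k]
Shifted x = [3, 0, 3]

DFT(x[n-1]) = [6, 1.5000+2.5981i, 1.5000-2.5981i]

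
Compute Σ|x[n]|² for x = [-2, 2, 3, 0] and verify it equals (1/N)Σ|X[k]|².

Time domain:
Σ|x[n]|² = |-2|² + |2|² + |3|² + |0|² = 17.0000

Frequency domain:
(1/4)Σ|X[k]|² = (1/4)(|3|² + |-5-2i|² + |-1|² + |-5+2i|²) = (1/4)·68.0000 = 17.0000

Both sides agree, confirming Parseval's theorem.

Σ|x[n]|² = (1/N)Σ|X[k]|² = 17.0000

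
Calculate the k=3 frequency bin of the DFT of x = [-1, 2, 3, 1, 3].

X[3] = Σ(n=0 to 4) x[n] · ω_5^(3n) where ω_5 = e^(-2πi/5)
= (-1)·ω_5^0 + (2)·ω_5^3 + (3)·ω_5^6 + (1)·ω_5^9 + (3)·ω_5^12

X[3] = -3.8090-2.4899i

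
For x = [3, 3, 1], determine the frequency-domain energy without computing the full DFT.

Parseval: Σ|x[n]|² = (1/N)Σ|X[k]|², so Σ|X[k]|² = N·Σ|x[n]|² = 3·19.0000

Σ|X[k]|² = N·Σ|x[n]|² = 3·19.0000 = 57.0000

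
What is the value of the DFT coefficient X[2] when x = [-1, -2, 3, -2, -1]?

X[2] = Σ(n=0 to 4) x[n] · ω_5^(2n) where ω_5 = e^(-2πi/5)
= (-1)·ω_5^0 + (-2)·ω_5^2 + (3)·ω_5^4 + (-2)·ω_5^6 + (-1)·ω_5^8

X[2] = 1.7361+5.3431i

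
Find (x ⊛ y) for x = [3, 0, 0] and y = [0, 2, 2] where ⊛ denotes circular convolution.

(x ⊛ y)[n] = Σ(m=0 to 2) x[m] · y[(n-m) mod 3]

Computing each output sample:
(x ⊛ y)[0] = 0
(x ⊛ y)[1] = 6
(x ⊛ y)[2] = 6

x ⊛ y = [0, 6, 6]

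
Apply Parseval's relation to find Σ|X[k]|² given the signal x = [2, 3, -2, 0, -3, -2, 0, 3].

Parseval: Σ|x[n]|² = (1/N)Σ|X[k]|², so Σ|X[k]|² = N·Σ|x[n]|² = 8·39.0000

Σ|X[k]|² = N·Σ|x[n]|² = 8·39.0000 = 312.0000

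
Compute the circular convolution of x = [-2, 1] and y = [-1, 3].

(x ⊛ y)[n] = Σ(m=0 to 1) x[m] · y[(n-m) mod 2]

Computing each output sample:
(x ⊛ y)[0] = 5
(x ⊛ y)[1] = -7

x ⊛ y = [5, -7]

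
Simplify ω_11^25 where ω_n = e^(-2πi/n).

Since ω_11^11 = 1, powers reduce modulo 11.
25 mod 11 = 3
So ω_11^25 = ω_11^3 = e^(-2πi·3/11)

ω_11^25 = ω_11^3 = -0.1423-0.9898i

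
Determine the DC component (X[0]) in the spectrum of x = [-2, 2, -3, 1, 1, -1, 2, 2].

X[0] = Σ(n=0 to 7) x[n] · ω_8^0 = Σ x[n]
= (-2) + (2) + (-3) + (1) + (1) + (-1) + (2) + (2)

X[0] = 2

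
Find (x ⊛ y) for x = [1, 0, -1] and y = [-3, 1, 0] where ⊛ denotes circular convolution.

(x ⊛ y)[n] = Σ(m=0 to 2) x[m] · y[(n-m) mod 3]

Computing each output sample:
(x ⊛ y)[0] = -4
(x ⊛ y)[1] = 1
(x ⊛ y)[2] = 3

x ⊛ y = [-4, 1, 3]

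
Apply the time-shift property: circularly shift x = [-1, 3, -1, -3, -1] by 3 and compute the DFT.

Time shift by 3: X_shifted[k] = ω_5^(3k) · X[k]
Shifted x = [-1, -3, -1, -1, 3]

DFT(x[n-3]) = [-3, 0.6180+5.7063i, -1.6180+3.5267i, -1.6180-3.5267i, 0.6180-5.7063i]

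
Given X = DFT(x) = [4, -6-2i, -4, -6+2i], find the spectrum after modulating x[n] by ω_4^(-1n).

Modulation property: DFT(ω_4^(-1n)·x[n]) = X[(k-1) mod 4], so circularly shift X by 1 positions.

X[k-1] = [-6+2i, 4, -6-2i, -4]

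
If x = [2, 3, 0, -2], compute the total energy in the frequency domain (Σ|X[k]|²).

Parseval: Σ|x[n]|² = (1/N)Σ|X[k]|², so Σ|X[k]|² = N·Σ|x[n]|² = 4·17.0000

Σ|X[k]|² = N·Σ|x[n]|² = 4·17.0000 = 68.0000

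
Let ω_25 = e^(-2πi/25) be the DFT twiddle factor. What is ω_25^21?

ω_25^21 = e^(-2πi·21/25)
= cos(-2π·21/25) + i·sin(-2π·21/25)
= cos(-42π/25) + i·sin(-42π/25)

ω_25^21 = cos(-42π/25) + i·sin(-42π/25) = 0.5358+0.8443i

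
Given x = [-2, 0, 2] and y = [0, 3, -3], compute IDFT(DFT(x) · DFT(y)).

(x ⊛ y)[n] = Σ(m=0 to 2) x[m] · y[(n-m) mod 3]

Computing each output sample:
(x ⊛ y)[0] = 6
(x ⊛ y)[1] = -12
(x ⊛ y)[2] = 6

x ⊛ y = [6, -12, 6]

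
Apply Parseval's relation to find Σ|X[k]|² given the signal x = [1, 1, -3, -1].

Parseval: Σ|x[n]|² = (1/N)Σ|X[k]|², so Σ|X[k]|² = N·Σ|x[n]|² = 4·12.0000

Σ|X[k]|² = N·Σ|x[n]|² = 4·12.0000 = 48.0000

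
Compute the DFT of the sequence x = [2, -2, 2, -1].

X[k] = Σ(n=0 to 3) x[n] · ω_4^(nk)
where ω_4 = e^(-2πi/4)

Computing each X[k]:
X[0] = 1
X[1] = 1i
X[2] = 7
X[3] = -1i

X = [1, 1i, 7, -1i]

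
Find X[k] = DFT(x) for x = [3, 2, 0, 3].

X[k] = Σ(n=0 to 3) x[n] · ω_4^(nk)
where ω_4 = e^(-2πi/4)

Computing each X[k]:
X[0] = 8
X[1] = 3+1i
X[2] = -2
X[3] = 3-1i

X = [8, 3+1i, -2, 3-1i]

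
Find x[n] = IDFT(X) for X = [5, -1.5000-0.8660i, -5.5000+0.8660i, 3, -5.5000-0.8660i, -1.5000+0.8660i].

x[n] = (1/6) Σ(k=0 to 5) X[k] · e^(2πikn/6)

Computing each x[n]:
x[0] = -1
x[1] = 1
x[2] = 3
x[3] = -1
x[4] = 2
x[5] = 1

x = [-1, 1, 3, -1, 2, 1]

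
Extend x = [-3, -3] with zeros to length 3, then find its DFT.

Original 2-point DFT: [-6, 0]
Zero-padded 3-point DFT provides frequency interpolation.

DFT_3([x, 0, ...]) = [-6, -1.5000+2.5981i, -1.5000-2.5981i]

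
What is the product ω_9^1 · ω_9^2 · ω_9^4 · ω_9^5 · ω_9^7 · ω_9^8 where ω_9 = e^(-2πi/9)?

The primitive 9th roots of unity are ω_9^k for k coprime to 9: k ∈ {1, 2, 4, 5, 7, 8}
Their product equals the constant term of the cyclotomic polynomial Φ_9(x) up to sign.
For n ≥ 3, the product of all primitive nth roots of unity is 1. (For n=1 it is 1; for n=2 it is -1.)

1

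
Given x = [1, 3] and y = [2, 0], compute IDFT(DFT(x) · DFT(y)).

(x ⊛ y)[n] = Σ(m=0 to 1) x[m] · y[(n-m) mod 2]

Computing each output sample:
(x ⊛ y)[0] = 2
(x ⊛ y)[1] = 6

x ⊛ y = [2, 6]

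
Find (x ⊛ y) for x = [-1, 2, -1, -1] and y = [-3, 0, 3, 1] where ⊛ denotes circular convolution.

(x ⊛ y)[n] = Σ(m=0 to 3) x[m] · y[(n-m) mod 4]

Computing each output sample:
(x ⊛ y)[0] = 2
(x ⊛ y)[1] = -10
(x ⊛ y)[2] = -1
(x ⊛ y)[3] = 8

x ⊛ y = [2, -10, -1, 8]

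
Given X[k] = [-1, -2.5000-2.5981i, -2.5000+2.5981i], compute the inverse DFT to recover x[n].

x[n] = (1/3) Σ(k=0 to 2) X[k] · e^(2πikn/3)

Computing each x[n]:
x[0] = -2
x[1] = 2
x[2] = -1

x = [-2, 2, -1]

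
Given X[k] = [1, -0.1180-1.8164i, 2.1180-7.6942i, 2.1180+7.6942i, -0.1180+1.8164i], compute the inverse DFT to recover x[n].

x[n] = (1/5) Σ(k=0 to 4) X[k] · e^(2πikn/5)

Computing each x[n]:
x[0] = 1
x[1] = 2
x[2] = -2
x[3] = 3
x[4] = -3

x = [1, 2, -2, 3, -3]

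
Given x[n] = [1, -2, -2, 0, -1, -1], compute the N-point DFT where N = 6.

X[k] = Σ(n=0 to 5) x[n] · ω_6^(nk)
where ω_6 = e^(-2πi/6)

Computing each X[k]:
X[0] = -5
X[1] = 1.0000+1.7321i
X[2] = 4
X[3] = 1
X[4] = 4
X[5] = 1.0000-1.7321i

X = [-5, 1.0000+1.7321i, 4, 1, 4, 1.0000-1.7321i]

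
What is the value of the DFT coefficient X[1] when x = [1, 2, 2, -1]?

X[1] = Σ(n=0 to 3) x[n] · ω_4^(1n) where ω_4 = e^(-2πi/4)
= (1)·ω_4^0 + (2)·ω_4^1 + (2)·ω_4^2 + (-1)·ω_4^3

X[1] = -1-3i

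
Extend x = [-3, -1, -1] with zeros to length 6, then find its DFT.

Original 3-point DFT: [-5, -2, -2]
Zero-padded 6-point DFT provides frequency interpolation.

DFT_6([x, 0, ...]) = [-5, -3.0000+1.7321i, -2, -3, -2, -3.0000-1.7321i]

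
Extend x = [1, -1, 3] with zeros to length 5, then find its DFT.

Original 3-point DFT: [3, 3.4641i, -3.4641i]
Zero-padded 5-point DFT provides frequency interpolation.

DFT_5([x, 0, ...]) = [3, -1.7361-0.8123i, 2.7361+3.4410i, 2.7361-3.4410i, -1.7361+0.8123i]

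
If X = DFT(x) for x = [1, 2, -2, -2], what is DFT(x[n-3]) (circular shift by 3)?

Time shift by 3: X_shifted[k] = ω_4^(3k) · X[k]
Shifted x = [2, -2, -2, 1]

DFT(x[n-3]) = [-1, 4+3i, 1, 4-3i]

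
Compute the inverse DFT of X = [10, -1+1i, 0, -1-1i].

x[n] = (1/4) Σ(k=0 to 3) X[k] · e^(2πikn/4)

Computing each x[n]:
x[0] = 2
x[1] = 2
x[2] = 3
x[3] = 3

x = [2, 2, 3, 3]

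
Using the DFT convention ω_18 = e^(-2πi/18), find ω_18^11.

ω_18^11 = e^(-2πi·11/18)
= cos(-2π·11/18) + i·sin(-2π·11/18)
= cos(-22π/18) + i·sin(-22π/18)

ω_18^11 = cos(-22π/18) + i·sin(-22π/18) = -0.7660+0.6428i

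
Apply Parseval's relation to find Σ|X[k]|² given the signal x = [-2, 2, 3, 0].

Parseval: Σ|x[n]|² = (1/N)Σ|X[k]|², so Σ|X[k]|² = N·Σ|x[n]|² = 4·17.0000

Σ|X[k]|² = N·Σ|x[n]|² = 4·17.0000 = 68.0000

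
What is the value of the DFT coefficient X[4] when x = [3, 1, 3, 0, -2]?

X[4] = Σ(n=0 to 4) x[n] · ω_5^(4n) where ω_5 = e^(-2πi/5)
= (3)·ω_5^0 + (1)·ω_5^4 + (3)·ω_5^8 + (0)·ω_5^12 + (-2)·ω_5^16

X[4] = 0.2639+4.6165i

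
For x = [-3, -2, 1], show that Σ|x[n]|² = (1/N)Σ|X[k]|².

Time domain:
Σ|x[n]|² = |-3|² + |-2|² + |1|² = 14.0000

Frequency domain:
(1/3)Σ|X[k]|² = (1/3)(|-4|² + |-2.5000+2.5981i|² + |-2.5000-2.5981i|²) = (1/3)·42.0000 = 14.0000

Both sides agree, confirming Parseval's theorem.

Σ|x[n]|² = (1/N)Σ|X[k]|² = 14.0000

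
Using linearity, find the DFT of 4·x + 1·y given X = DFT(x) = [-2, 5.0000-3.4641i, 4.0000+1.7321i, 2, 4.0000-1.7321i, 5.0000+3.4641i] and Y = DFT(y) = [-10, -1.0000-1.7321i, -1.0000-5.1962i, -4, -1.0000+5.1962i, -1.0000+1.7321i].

By linearity: DFT(4x + 1y) = 4·DFT(x) + 1·DFT(y)
= 4·[-2, 5.0000-3.4641i, 4.0000+1.7321i, 2, 4.0000-1.7321i, 5.0000+3.4641i] + 1·[-10, -1.0000-1.7321i, -1.0000-5.1962i, -4, -1.0000+5.1962i, -1.0000+1.7321i]

Computing element-wise:
Z[0] = 4·(-2) + 1·(-10) = -18
Z[1] = 4·(5.0000-3.4641i) + 1·(-1.0000-1.7321i) = 19.0000-15.5885i
Z[2] = 4·(4.0000+1.7321i) + 1·(-1.0000-5.1962i) = 15.0000+1.7322i
Z[3] = 4·(2) + 1·(-4) = 4
Z[4] = 4·(4.0000-1.7321i) + 1·(-1.0000+5.1962i) = 15.0000-1.7322i
Z[5] = 4·(5.0000+3.4641i) + 1·(-1.0000+1.7321i) = 19.0000+15.5885i

DFT(4x + 1y) = 4·X + 1·Y = [-18, 19.0000-15.5885i, 15.0000+1.7322i, 4, 15.0000-1.7322i, 19.0000+15.5885i]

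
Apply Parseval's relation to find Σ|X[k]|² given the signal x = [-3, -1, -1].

Parseval: Σ|x[n]|² = (1/N)Σ|X[k]|², so Σ|X[k]|² = N·Σ|x[n]|² = 3·11.0000

Σ|X[k]|² = N·Σ|x[n]|² = 3·11.0000 = 33.0000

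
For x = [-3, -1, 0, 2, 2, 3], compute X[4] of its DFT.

X[4] = Σ(n=0 to 5) x[n] · ω_6^(4n) where ω_6 = e^(-2πi/6)
= (-3)·ω_6^0 + (-1)·ω_6^4 + (0)·ω_6^8 + (2)·ω_6^12 + (2)·ω_6^16 + (3)·ω_6^20

X[4] = -3.0000-1.7321i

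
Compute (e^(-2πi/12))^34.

Since ω_12^12 = 1, powers reduce modulo 12.
34 mod 12 = 10
So ω_12^34 = ω_12^10 = e^(-2πi·10/12)

ω_12^34 = ω_12^10 = 0.5000+0.8660i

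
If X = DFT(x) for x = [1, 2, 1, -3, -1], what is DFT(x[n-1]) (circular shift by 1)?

Time shift by 1: X_shifted[k] = ω_5^(1k) · X[k]
Shifted x = [-1, 1, 2, 1, -3]

DFT(x[n-1]) = [0, -4.0451-4.3920i, 1.5451-1.4001i, 1.5451+1.4001i, -4.0451+4.3920i]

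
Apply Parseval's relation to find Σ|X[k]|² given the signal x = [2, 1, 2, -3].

Parseval: Σ|x[n]|² = (1/N)Σ|X[k]|², so Σ|X[k]|² = N·Σ|x[n]|² = 4·18.0000

Σ|X[k]|² = N·Σ|x[n]|² = 4·18.0000 = 72.0000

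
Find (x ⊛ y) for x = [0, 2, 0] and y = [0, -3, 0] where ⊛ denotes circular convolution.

(x ⊛ y)[n] = Σ(m=0 to 2) x[m] · y[(n-m) mod 3]

Computing each output sample:
(x ⊛ y)[0] = 0
(x ⊛ y)[1] = 0
(x ⊛ y)[2] = -6

x ⊛ y = [0, 0, -6]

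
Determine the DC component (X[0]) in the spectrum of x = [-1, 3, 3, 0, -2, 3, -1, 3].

X[0] = Σ(n=0 to 7) x[n] · ω_8^0 = Σ x[n]
= (-1) + (3) + (3) + (0) + (-2) + (3) + (-1) + (3)

X[0] = 8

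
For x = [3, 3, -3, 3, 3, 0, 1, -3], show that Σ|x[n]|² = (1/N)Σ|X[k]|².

Time domain:
Σ|x[n]|² = |3|² + |3|² + |-3|² + |3|² + |3|² + |0|² + |1|² + |-3|² = 55.0000

Frequency domain:
(1/8)Σ|X[k]|² = (1/8)(|7|² + |-2.1213-2.3640i|² + |8-3i|² + |2.1213-10.3640i|² + |1|² + |2.1213+10.3640i|² + |8+3i|² + |-2.1213+2.3640i|²) = (1/8)·440.0000 = 55.0000

Both sides agree, confirming Parseval's theorem.

Σ|x[n]|² = (1/N)Σ|X[k]|² = 55.0000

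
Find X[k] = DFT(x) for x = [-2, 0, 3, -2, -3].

X[k] = Σ(n=0 to 4) x[n] · ω_5^(nk)
where ω_5 = e^(-2πi/5)

Computing each X[k]:
X[0] = -4
X[1] = -3.7361-5.7921i
X[2] = 0.7361+2.9919i
X[3] = 0.7361-2.9919i
X[4] = -3.7361+5.7921i

X = [-4, -3.7361-5.7921i, 0.7361+2.9919i, 0.7361-2.9919i, -3.7361+5.7921i]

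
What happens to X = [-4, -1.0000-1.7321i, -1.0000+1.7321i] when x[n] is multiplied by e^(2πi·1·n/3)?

Modulation property: DFT(ω_3^(-1n)·x[n]) = X[(k-1) mod 3], so circularly shift X by 1 positions.

X[k-1] = [-1.0000+1.7321i, -4, -1.0000-1.7321i]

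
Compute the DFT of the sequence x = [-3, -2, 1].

X[k] = Σ(n=0 to 2) x[n] · ω_3^(nk)
where ω_3 = e^(-2πi/3)

Computing each X[k]:
X[0] = -4
X[1] = -2.5000+2.5981i
X[2] = -2.5000-2.5981i

X = [-4, -2.5000+2.5981i, -2.5000-2.5981i]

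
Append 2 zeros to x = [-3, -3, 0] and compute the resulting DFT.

Original 3-point DFT: [-6, -1.5000+2.5981i, -1.5000-2.5981i]
Zero-padded 5-point DFT provides frequency interpolation.

DFT_5([x, 0, ...]) = [-6, -3.9271+2.8532i, -0.5729+1.7634i, -0.5729-1.7634i, -3.9271-2.8532i]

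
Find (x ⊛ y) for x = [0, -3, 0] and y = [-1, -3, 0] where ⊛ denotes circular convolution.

(x ⊛ y)[n] = Σ(m=0 to 2) x[m] · y[(n-m) mod 3]

Computing each output sample:
(x ⊛ y)[0] = 0
(x ⊛ y)[1] = 3
(x ⊛ y)[2] = 9

x ⊛ y = [0, 3, 9]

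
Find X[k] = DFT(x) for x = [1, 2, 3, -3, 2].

X[k] = Σ(n=0 to 4) x[n] · ω_5^(nk)
where ω_5 = e^(-2πi/5)

Computing each X[k]:
X[0] = 5
X[1] = 2.2361-3.5267i
X[2] = -2.2361+5.7063i
X[3] = -2.2361-5.7063i
X[4] = 2.2361+3.5267i

X = [5, 2.2361-3.5267i, -2.2361+5.7063i, -2.2361-5.7063i, 2.2361+3.5267i]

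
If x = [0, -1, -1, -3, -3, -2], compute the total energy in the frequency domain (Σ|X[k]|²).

Parseval: Σ|x[n]|² = (1/N)Σ|X[k]|², so Σ|X[k]|² = N·Σ|x[n]|² = 6·24.0000

Σ|X[k]|² = N·Σ|x[n]|² = 6·24.0000 = 144.0000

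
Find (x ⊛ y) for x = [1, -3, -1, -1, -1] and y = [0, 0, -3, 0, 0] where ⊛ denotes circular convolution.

(x ⊛ y)[n] = Σ(m=0 to 4) x[m] · y[(n-m) mod 5]

Computing each output sample:
(x ⊛ y)[0] = 3
(x ⊛ y)[1] = 3
(x ⊛ y)[2] = -3
(x ⊛ y)[3] = 9
(x ⊛ y)[4] = 3

x ⊛ y = [3, 3, -3, 9, 3]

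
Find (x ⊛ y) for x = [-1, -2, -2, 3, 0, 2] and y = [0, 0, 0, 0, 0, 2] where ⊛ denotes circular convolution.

(x ⊛ y)[n] = Σ(m=0 to 5) x[m] · y[(n-m) mod 6]

Computing each output sample:
(x ⊛ y)[0] = -4
(x ⊛ y)[1] = -4
(x ⊛ y)[2] = 6
(x ⊛ y)[3] = 0
(x ⊛ y)[4] = 4
(x ⊛ y)[5] = -2

x ⊛ y = [-4, -4, 6, 0, 4, -2]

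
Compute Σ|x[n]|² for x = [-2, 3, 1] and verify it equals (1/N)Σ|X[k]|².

Time domain:
Σ|x[n]|² = |-2|² + |3|² + |1|² = 14.0000

Frequency domain:
(1/3)Σ|X[k]|² = (1/3)(|2|² + |-4.0000-1.7321i|² + |-4.0000+1.7321i|²) = (1/3)·42.0000 = 14.0000

Both sides agree, confirming Parseval's theorem.

Σ|x[n]|² = (1/N)Σ|X[k]|² = 14.0000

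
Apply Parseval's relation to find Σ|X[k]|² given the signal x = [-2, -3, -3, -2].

Parseval: Σ|x[n]|² = (1/N)Σ|X[k]|², so Σ|X[k]|² = N·Σ|x[n]|² = 4·26.0000

Σ|X[k]|² = N·Σ|x[n]|² = 4·26.0000 = 104.0000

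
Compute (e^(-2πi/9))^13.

Since ω_9^9 = 1, powers reduce modulo 9.
13 mod 9 = 4
So ω_9^13 = ω_9^4 = e^(-2πi·4/9)

ω_9^13 = ω_9^4 = -0.9397-0.3420i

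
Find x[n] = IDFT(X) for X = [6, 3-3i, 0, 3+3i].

x[n] = (1/4) Σ(k=0 to 3) X[k] · e^(2πikn/4)

Computing each x[n]:
x[0] = 3
x[1] = 3
x[2] = 0
x[3] = 0

x = [3, 3, 0, 0]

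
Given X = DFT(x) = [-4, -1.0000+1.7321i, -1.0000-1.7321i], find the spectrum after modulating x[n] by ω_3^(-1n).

Modulation property: DFT(ω_3^(-1n)·x[n]) = X[(k-1) mod 3], so circularly shift X by 1 positions.

X[k-1] = [-1.0000-1.7321i, -4, -1.0000+1.7321i]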